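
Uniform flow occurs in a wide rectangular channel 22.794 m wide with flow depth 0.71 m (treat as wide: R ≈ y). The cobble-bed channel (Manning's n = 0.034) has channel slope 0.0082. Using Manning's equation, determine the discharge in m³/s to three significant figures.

A = b·y = 22.794 × 0.71 = 16.18 m²
Wide channel: R ≈ y = 0.71 m
Q = (1/n)·A·R^(2/3)·S^(1/2) = (1/0.034) × 16.18 × 0.7100^(2/3) × 0.0082^(1/2) = 34.30 m³/s

34.3 m³/s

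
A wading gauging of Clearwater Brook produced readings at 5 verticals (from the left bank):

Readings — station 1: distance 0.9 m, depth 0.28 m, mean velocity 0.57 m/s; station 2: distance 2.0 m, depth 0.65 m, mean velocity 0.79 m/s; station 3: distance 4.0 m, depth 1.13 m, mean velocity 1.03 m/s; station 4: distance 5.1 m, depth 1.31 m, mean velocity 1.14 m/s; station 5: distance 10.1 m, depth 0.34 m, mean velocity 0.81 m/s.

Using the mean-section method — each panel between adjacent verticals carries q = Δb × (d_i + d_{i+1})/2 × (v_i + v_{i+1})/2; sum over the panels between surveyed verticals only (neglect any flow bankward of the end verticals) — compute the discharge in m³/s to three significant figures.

7.45 m³/s

Panel 1-2: Δb = 1.1 m, d̄ = (0.28+0.65)/2 = 0.465, v̄ = (0.57+0.79)/2 = 0.68 → q = 1.1×0.465×0.68 = 0.3478 m³/s
Panel 2-3: Δb = 2 m, d̄ = (0.65+1.13)/2 = 0.89, v̄ = (0.79+1.03)/2 = 0.91 → q = 2×0.89×0.91 = 1.620 m³/s
Panel 3-4: Δb = 1.1 m, d̄ = (1.13+1.31)/2 = 1.22, v̄ = (1.03+1.14)/2 = 1.085 → q = 1.1×1.22×1.085 = 1.456 m³/s
Panel 4-5: Δb = 5 m, d̄ = (1.31+0.34)/2 = 0.825, v̄ = (1.14+0.81)/2 = 0.975 → q = 5×0.825×0.975 = 4.022 m³/s
Q = Σ q = 7.446 m³/s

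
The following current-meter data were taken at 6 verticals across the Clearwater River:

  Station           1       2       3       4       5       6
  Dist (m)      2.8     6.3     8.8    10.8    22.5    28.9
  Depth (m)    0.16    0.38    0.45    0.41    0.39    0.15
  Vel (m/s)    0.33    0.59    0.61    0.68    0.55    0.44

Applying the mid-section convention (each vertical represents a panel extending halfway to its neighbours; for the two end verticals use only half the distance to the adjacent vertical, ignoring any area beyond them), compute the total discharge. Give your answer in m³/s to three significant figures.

5.44 m³/s

w_1 = (6.3 − 2.8)/2 = 1.75 m; q_1 = 0.33 × 0.16 × 1.75 = 0.09240 m³/s
w_2 = (8.8 − 2.8)/2 = 3 m; q_2 = 0.59 × 0.38 × 3 = 0.6726 m³/s
w_3 = (10.8 − 6.3)/2 = 2.25 m; q_3 = 0.61 × 0.45 × 2.25 = 0.6176 m³/s
w_4 = (22.5 − 8.8)/2 = 6.85 m; q_4 = 0.68 × 0.41 × 6.85 = 1.910 m³/s
w_5 = (28.9 − 10.8)/2 = 9.05 m; q_5 = 0.55 × 0.39 × 9.05 = 1.941 m³/s
w_6 = (28.9 − 22.5)/2 = 3.2 m; q_6 = 0.44 × 0.15 × 3.2 = 0.2112 m³/s
Q = Σ qᵢ = 5.445 m³/s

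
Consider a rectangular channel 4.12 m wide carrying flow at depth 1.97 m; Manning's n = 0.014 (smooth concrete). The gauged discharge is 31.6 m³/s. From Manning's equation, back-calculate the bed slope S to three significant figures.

A = b·y = 4.12 × 1.97 = 8.116 m²
P = b + 2y = 4.12 + 2×1.97 = 8.060 m
R = A/P = 8.116/8.060 = 1.007 m
S = (Q·n / (1·A·R^(2/3)))² = (31.6×0.014 / (1×8.116×1.005))² = 0.002944

0.00294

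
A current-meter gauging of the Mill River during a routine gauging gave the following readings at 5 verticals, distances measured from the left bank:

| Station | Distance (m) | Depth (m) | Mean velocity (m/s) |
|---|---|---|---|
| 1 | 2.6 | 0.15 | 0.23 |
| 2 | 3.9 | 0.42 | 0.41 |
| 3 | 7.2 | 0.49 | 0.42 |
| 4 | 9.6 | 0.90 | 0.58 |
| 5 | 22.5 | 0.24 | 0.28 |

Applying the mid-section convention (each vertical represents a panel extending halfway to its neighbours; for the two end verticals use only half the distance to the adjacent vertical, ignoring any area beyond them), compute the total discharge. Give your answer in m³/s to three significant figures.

5.43 m³/s

w_1 = (3.9 − 2.6)/2 = 0.65 m; q_1 = 0.23 × 0.15 × 0.65 = 0.02243 m³/s
w_2 = (7.2 − 2.6)/2 = 2.3 m; q_2 = 0.41 × 0.42 × 2.3 = 0.3961 m³/s
w_3 = (9.6 − 3.9)/2 = 2.85 m; q_3 = 0.42 × 0.49 × 2.85 = 0.5865 m³/s
w_4 = (22.5 − 7.2)/2 = 7.65 m; q_4 = 0.58 × 0.90 × 7.65 = 3.993 m³/s
w_5 = (22.5 − 9.6)/2 = 6.45 m; q_5 = 0.28 × 0.24 × 6.45 = 0.4334 m³/s
Q = Σ qᵢ = 5.432 m³/s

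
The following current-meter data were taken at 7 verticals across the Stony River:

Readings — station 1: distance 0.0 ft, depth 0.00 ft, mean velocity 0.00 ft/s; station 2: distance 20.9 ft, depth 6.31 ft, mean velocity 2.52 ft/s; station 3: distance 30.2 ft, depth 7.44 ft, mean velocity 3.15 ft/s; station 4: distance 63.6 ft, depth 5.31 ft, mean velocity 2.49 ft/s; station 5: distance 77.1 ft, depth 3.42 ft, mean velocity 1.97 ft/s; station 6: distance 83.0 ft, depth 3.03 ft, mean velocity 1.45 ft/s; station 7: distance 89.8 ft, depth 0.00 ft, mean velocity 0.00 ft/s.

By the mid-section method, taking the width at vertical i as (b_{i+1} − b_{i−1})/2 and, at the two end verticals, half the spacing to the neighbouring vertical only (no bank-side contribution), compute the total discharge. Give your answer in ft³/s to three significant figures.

w_2 = (30.2 − 0.0)/2 = 15.1 ft; q_2 = 2.52 × 6.31 × 15.1 = 240.1 ft³/s
w_3 = (63.6 − 20.9)/2 = 21.35 ft; q_3 = 3.15 × 7.44 × 21.35 = 500.4 ft³/s
w_4 = (77.1 − 30.2)/2 = 23.45 ft; q_4 = 2.49 × 5.31 × 23.45 = 310.1 ft³/s
w_5 = (83.0 − 63.6)/2 = 9.7 ft; q_5 = 1.97 × 3.42 × 9.7 = 65.35 ft³/s
w_6 = (89.8 − 77.1)/2 = 6.35 ft; q_6 = 1.45 × 3.03 × 6.35 = 27.90 ft³/s
Stations 1, 7 contribute zero (depth or velocity is 0).
Q = Σ qᵢ = 1144 ft³/s

1140 ft³/s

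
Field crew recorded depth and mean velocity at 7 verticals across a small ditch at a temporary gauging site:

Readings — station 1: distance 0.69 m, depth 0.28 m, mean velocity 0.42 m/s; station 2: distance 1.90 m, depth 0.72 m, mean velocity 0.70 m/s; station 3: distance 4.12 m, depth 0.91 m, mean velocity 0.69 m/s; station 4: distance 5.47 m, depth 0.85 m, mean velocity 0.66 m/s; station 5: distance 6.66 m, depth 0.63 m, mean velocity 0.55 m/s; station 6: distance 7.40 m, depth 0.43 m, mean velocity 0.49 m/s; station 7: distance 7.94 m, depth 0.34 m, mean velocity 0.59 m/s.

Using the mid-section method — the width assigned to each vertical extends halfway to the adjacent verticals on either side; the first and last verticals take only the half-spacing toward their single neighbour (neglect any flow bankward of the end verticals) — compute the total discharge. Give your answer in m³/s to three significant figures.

3.29 m³/s

w_1 = (1.90 − 0.69)/2 = 0.605 m; q_1 = 0.42 × 0.28 × 0.605 = 0.07115 m³/s
w_2 = (4.12 − 0.69)/2 = 1.715 m; q_2 = 0.70 × 0.72 × 1.715 = 0.8644 m³/s
w_3 = (5.47 − 1.90)/2 = 1.785 m; q_3 = 0.69 × 0.91 × 1.785 = 1.121 m³/s
w_4 = (6.66 − 4.12)/2 = 1.27 m; q_4 = 0.66 × 0.85 × 1.27 = 0.7125 m³/s
w_5 = (7.40 − 5.47)/2 = 0.965 m; q_5 = 0.55 × 0.63 × 0.965 = 0.3344 m³/s
w_6 = (7.94 − 6.66)/2 = 0.64 m; q_6 = 0.49 × 0.43 × 0.64 = 0.1348 m³/s
w_7 = (7.94 − 7.40)/2 = 0.27 m; q_7 = 0.59 × 0.34 × 0.27 = 0.05416 m³/s
Q = Σ qᵢ = 3.292 m³/s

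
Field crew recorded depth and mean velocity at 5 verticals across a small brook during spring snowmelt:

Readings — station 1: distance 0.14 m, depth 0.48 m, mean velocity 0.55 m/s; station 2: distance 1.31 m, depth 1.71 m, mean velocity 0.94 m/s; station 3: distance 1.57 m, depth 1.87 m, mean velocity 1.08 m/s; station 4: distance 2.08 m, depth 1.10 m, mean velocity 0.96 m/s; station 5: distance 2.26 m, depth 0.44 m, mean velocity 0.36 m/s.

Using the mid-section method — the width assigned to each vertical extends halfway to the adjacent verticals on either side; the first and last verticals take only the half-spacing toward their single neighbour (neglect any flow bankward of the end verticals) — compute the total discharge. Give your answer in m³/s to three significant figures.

w_1 = (1.31 − 0.14)/2 = 0.585 m; q_1 = 0.55 × 0.48 × 0.585 = 0.1544 m³/s
w_2 = (1.57 − 0.14)/2 = 0.715 m; q_2 = 0.94 × 1.71 × 0.715 = 1.149 m³/s
w_3 = (2.08 − 1.31)/2 = 0.385 m; q_3 = 1.08 × 1.87 × 0.385 = 0.7775 m³/s
w_4 = (2.26 − 1.57)/2 = 0.345 m; q_4 = 0.96 × 1.10 × 0.345 = 0.3643 m³/s
w_5 = (2.26 − 2.08)/2 = 0.09 m; q_5 = 0.36 × 0.44 × 0.09 = 0.01426 m³/s
Q = Σ qᵢ = 2.460 m³/s

2.46 m³/s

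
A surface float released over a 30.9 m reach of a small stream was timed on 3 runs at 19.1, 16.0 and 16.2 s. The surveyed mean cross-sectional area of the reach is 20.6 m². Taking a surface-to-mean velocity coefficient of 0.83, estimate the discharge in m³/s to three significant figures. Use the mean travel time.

t̄ = (19.1 + 16.0 + 16.2) / 3 = 17.1 s
v_surface = L / t̄ = 30.9 / 17.1 = 1.807 m/s
v_mean = 0.83 × 1.807 = 1.500 m/s
Q = A × v_mean = 20.6 × 1.500 = 30.90 m³/s

30.9 m³/s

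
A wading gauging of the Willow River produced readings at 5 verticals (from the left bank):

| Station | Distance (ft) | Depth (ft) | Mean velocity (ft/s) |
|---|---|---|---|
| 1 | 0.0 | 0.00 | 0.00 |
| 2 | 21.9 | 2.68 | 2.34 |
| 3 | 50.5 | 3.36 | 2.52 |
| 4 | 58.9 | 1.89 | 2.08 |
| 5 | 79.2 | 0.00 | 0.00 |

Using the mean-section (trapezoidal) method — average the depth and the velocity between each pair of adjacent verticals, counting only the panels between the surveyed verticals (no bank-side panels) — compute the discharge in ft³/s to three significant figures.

315 ft³/s

Panel 1-2: Δb = 21.9 ft, d̄ = (0.00+2.68)/2 = 1.34, v̄ = (0.00+2.34)/2 = 1.17 → q = 21.9×1.34×1.17 = 34.33 ft³/s
Panel 2-3: Δb = 28.6 ft, d̄ = (2.68+3.36)/2 = 3.02, v̄ = (2.34+2.52)/2 = 2.43 → q = 28.6×3.02×2.43 = 209.9 ft³/s
Panel 3-4: Δb = 8.4 ft, d̄ = (3.36+1.89)/2 = 2.625, v̄ = (2.52+2.08)/2 = 2.3 → q = 8.4×2.625×2.3 = 50.72 ft³/s
Panel 4-5: Δb = 20.3 ft, d̄ = (1.89+0.00)/2 = 0.945, v̄ = (2.08+0.00)/2 = 1.04 → q = 20.3×0.945×1.04 = 19.95 ft³/s
Q = Σ q = 314.9 ft³/s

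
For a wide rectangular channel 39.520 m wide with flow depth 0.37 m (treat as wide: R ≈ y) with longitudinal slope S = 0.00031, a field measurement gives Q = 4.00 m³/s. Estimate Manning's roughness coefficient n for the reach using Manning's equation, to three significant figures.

A = b·y = 39.520 × 0.37 = 14.62 m²
Wide channel: R ≈ y = 0.37 m
n = (1/Q)·A·R^(2/3)·S^(1/2) = (1/4.00) × 14.62 × 0.5154 × 0.01761 = 0.03317

0.0332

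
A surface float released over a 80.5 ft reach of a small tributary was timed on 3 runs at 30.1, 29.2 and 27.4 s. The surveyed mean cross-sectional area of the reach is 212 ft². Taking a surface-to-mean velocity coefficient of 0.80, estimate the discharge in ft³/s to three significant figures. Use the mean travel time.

472 ft³/s

t̄ = (30.1 + 29.2 + 27.4) / 3 = 28.9 s
v_surface = L / t̄ = 80.5 / 28.9 = 2.785 ft/s
v_mean = 0.80 × 2.785 = 2.228 ft/s
Q = A × v_mean = 212 × 2.228 = 472.4 ft³/s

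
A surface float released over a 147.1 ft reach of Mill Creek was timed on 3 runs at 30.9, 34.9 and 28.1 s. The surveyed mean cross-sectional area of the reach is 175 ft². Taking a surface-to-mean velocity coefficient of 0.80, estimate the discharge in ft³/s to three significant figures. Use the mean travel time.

t̄ = (30.9 + 34.9 + 28.1) / 3 = 31.3 s
v_surface = L / t̄ = 147.1 / 31.3 = 4.700 ft/s
v_mean = 0.80 × 4.700 = 3.760 ft/s
Q = A × v_mean = 175 × 3.760 = 658.0 ft³/s

658 ft³/s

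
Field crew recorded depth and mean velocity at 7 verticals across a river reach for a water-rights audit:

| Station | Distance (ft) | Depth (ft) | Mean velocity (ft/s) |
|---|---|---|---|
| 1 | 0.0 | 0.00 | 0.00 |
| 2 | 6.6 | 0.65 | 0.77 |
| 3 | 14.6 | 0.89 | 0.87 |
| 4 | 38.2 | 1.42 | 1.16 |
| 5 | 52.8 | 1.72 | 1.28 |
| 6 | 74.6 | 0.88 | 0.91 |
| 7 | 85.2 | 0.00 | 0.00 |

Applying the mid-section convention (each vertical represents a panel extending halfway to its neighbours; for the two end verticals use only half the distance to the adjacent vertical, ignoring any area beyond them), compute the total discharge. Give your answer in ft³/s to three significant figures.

100 ft³/s

w_2 = (14.6 − 0.0)/2 = 7.3 ft; q_2 = 0.77 × 0.65 × 7.3 = 3.654 ft³/s
w_3 = (38.2 − 6.6)/2 = 15.8 ft; q_3 = 0.87 × 0.89 × 15.8 = 12.23 ft³/s
w_4 = (52.8 − 14.6)/2 = 19.1 ft; q_4 = 1.16 × 1.42 × 19.1 = 31.46 ft³/s
w_5 = (74.6 − 38.2)/2 = 18.2 ft; q_5 = 1.28 × 1.72 × 18.2 = 40.07 ft³/s
w_6 = (85.2 − 52.8)/2 = 16.2 ft; q_6 = 0.91 × 0.88 × 16.2 = 12.97 ft³/s
Stations 1, 7 contribute zero (depth or velocity is 0).
Q = Σ qᵢ = 100.4 ft³/s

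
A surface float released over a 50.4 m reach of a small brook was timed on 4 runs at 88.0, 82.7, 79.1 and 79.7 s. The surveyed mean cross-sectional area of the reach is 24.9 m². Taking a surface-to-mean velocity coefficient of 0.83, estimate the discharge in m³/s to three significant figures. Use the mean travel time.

t̄ = (88.0 + 82.7 + 79.1 + 79.7) / 4 = 82.375 s
v_surface = L / t̄ = 50.4 / 82.375 = 0.6118 m/s
v_mean = 0.83 × 0.6118 = 0.5078 m/s
Q = A × v_mean = 24.9 × 0.5078 = 12.64 m³/s

12.6 m³/s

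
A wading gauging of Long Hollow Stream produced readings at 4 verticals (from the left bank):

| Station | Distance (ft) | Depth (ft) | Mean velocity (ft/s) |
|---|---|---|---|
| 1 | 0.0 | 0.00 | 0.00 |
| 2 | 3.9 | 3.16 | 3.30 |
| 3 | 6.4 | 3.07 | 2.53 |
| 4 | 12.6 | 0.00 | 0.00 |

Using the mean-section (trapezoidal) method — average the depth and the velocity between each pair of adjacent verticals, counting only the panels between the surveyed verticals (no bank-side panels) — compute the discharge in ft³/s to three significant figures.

44.9 ft³/s

Panel 1-2: Δb = 3.9 ft, d̄ = (0.00+3.16)/2 = 1.58, v̄ = (0.00+3.30)/2 = 1.65 → q = 3.9×1.58×1.65 = 10.17 ft³/s
Panel 2-3: Δb = 2.5 ft, d̄ = (3.16+3.07)/2 = 3.115, v̄ = (3.30+2.53)/2 = 2.915 → q = 2.5×3.115×2.915 = 22.70 ft³/s
Panel 3-4: Δb = 6.2 ft, d̄ = (3.07+0.00)/2 = 1.535, v̄ = (2.53+0.00)/2 = 1.265 → q = 6.2×1.535×1.265 = 12.04 ft³/s
Q = Σ q = 44.91 ft³/s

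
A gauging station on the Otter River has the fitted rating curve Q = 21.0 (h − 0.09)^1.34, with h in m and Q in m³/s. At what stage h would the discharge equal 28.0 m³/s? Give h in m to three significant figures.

h − h₀ = (Q/C)^(1/b) = (28.0/21.0)^(1/1.34) = 1.239 m
h = 0.09 + 1.239 = 1.329 m

1.33 m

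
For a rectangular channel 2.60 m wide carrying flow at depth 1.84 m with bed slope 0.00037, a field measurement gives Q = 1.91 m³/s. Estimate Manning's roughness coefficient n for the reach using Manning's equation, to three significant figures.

0.0402

A = b·y = 2.60 × 1.84 = 4.784 m²
P = b + 2y = 2.60 + 2×1.84 = 6.280 m
R = A/P = 4.784/6.280 = 0.7618 m
n = (1/Q)·A·R^(2/3)·S^(1/2) = (1/1.91) × 4.784 × 0.8341 × 0.01924 = 0.04019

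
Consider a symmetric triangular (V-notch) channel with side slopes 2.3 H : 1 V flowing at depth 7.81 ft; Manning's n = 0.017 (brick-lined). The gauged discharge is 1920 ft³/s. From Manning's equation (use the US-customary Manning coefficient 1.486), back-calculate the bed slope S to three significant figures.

A = z·y² = 2.3×7.81² = 140.3 ft²
P = 2y√(1+z²) = 2×7.81×√(1+2.3²) = 39.17 ft
R = A/P = 140.3/39.17 = 3.581 ft
S = (Q·n / (1.486·A·R^(2/3)))² = (1920×0.017 / (1.486×140.3×2.341))² = 0.004474

0.00447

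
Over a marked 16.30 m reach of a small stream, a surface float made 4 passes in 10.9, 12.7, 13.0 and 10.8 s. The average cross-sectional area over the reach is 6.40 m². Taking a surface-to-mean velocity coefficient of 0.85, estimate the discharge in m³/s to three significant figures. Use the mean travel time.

t̄ = (10.9 + 12.7 + 13.0 + 10.8) / 4 = 11.85 s
v_surface = L / t̄ = 16.30 / 11.85 = 1.376 m/s
v_mean = 0.85 × 1.376 = 1.169 m/s
Q = A × v_mean = 6.40 × 1.169 = 7.483 m³/s

7.48 m³/s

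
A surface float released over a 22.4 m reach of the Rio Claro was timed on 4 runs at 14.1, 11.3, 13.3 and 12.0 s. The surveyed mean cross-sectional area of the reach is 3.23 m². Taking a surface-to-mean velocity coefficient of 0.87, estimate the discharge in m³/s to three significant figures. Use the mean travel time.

4.97 m³/s

t̄ = (14.1 + 11.3 + 13.3 + 12.0) / 4 = 12.675 s
v_surface = L / t̄ = 22.4 / 12.675 = 1.767 m/s
v_mean = 0.87 × 1.767 = 1.538 m/s
Q = A × v_mean = 3.23 × 1.538 = 4.966 m³/s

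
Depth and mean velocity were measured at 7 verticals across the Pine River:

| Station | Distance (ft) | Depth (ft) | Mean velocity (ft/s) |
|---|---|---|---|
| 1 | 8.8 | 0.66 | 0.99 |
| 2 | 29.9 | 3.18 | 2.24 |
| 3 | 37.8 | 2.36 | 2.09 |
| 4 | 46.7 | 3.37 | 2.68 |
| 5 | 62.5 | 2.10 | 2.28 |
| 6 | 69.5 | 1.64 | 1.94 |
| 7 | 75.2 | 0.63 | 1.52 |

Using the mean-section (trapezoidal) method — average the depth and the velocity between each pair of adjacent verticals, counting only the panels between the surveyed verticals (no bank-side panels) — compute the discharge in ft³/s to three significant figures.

320 ft³/s

Panel 1-2: Δb = 21.1 ft, d̄ = (0.66+3.18)/2 = 1.92, v̄ = (0.99+2.24)/2 = 1.615 → q = 21.1×1.92×1.615 = 65.43 ft³/s
Panel 2-3: Δb = 7.9 ft, d̄ = (3.18+2.36)/2 = 2.77, v̄ = (2.24+2.09)/2 = 2.165 → q = 7.9×2.77×2.165 = 47.38 ft³/s
Panel 3-4: Δb = 8.9 ft, d̄ = (2.36+3.37)/2 = 2.865, v̄ = (2.09+2.68)/2 = 2.385 → q = 8.9×2.865×2.385 = 60.81 ft³/s
Panel 4-5: Δb = 15.8 ft, d̄ = (3.37+2.10)/2 = 2.735, v̄ = (2.68+2.28)/2 = 2.48 → q = 15.8×2.735×2.48 = 107.2 ft³/s
Panel 5-6: Δb = 7 ft, d̄ = (2.10+1.64)/2 = 1.87, v̄ = (2.28+1.94)/2 = 2.11 → q = 7×1.87×2.11 = 27.62 ft³/s
Panel 6-7: Δb = 5.7 ft, d̄ = (1.64+0.63)/2 = 1.135, v̄ = (1.94+1.52)/2 = 1.73 → q = 5.7×1.135×1.73 = 11.19 ft³/s
Q = Σ q = 319.6 ft³/s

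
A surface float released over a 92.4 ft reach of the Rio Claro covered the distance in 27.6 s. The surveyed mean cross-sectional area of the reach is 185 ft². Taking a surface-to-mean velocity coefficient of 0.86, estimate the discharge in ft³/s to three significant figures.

533 ft³/s

v_surface = L / t̄ = 92.4 / 27.6 = 3.348 ft/s
v_mean = 0.86 × 3.348 = 2.879 ft/s
Q = A × v_mean = 185 × 2.879 = 532.6 ft³/s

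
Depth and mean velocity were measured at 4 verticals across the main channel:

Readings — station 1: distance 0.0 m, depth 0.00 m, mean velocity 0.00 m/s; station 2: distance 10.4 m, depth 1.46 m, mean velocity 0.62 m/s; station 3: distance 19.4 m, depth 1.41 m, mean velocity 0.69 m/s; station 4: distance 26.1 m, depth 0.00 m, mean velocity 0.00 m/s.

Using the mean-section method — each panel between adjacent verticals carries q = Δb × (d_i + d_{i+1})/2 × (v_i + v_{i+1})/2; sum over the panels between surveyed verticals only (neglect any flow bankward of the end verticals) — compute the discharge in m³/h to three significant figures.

Panel 1-2: Δb = 10.4 m, d̄ = (0.00+1.46)/2 = 0.73, v̄ = (0.00+0.62)/2 = 0.31 → q = 10.4×0.73×0.31 = 2.354 m³/s
Panel 2-3: Δb = 9 m, d̄ = (1.46+1.41)/2 = 1.435, v̄ = (0.62+0.69)/2 = 0.655 → q = 9×1.435×0.655 = 8.459 m³/s
Panel 3-4: Δb = 6.7 m, d̄ = (1.41+0.00)/2 = 0.705, v̄ = (0.69+0.00)/2 = 0.345 → q = 6.7×0.705×0.345 = 1.630 m³/s
Q = Σ q = 12.44 m³/s
= 12.44 × 3600 = 44790 m³/h

44800 m³/h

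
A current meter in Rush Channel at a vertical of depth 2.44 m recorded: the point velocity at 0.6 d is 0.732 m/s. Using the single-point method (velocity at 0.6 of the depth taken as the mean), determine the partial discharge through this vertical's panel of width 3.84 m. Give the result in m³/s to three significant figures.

v̄ = v₀.₆ = 0.732 m/s
q = v̄ × d × w = 0.7320 × 2.44 × 3.84 = 6.859 m³/s

6.86 m³/s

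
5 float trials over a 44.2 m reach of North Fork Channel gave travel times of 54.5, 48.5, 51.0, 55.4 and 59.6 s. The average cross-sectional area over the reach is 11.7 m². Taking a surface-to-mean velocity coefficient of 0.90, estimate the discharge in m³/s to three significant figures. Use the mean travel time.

8.65 m³/s

t̄ = (54.5 + 48.5 + 51.0 + 55.4 + 59.6) / 5 = 53.8 s
v_surface = L / t̄ = 44.2 / 53.8 = 0.8216 m/s
v_mean = 0.90 × 0.8216 = 0.7394 m/s
Q = A × v_mean = 11.7 × 0.7394 = 8.651 m³/s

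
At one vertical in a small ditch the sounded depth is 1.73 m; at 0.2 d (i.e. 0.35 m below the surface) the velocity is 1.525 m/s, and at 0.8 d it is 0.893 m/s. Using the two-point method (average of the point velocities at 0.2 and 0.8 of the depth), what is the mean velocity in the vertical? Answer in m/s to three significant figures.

1.21 m/s

v̄ = (1.525 + 0.893) / 2 = 1.209 m/s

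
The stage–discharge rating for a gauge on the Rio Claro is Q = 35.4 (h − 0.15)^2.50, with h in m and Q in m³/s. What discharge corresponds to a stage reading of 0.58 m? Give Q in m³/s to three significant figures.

4.29 m³/s

Q = 35.4 × (0.58 − 0.15)^2.50 = 35.4 × 0.43^2.50 = 4.292 m³/s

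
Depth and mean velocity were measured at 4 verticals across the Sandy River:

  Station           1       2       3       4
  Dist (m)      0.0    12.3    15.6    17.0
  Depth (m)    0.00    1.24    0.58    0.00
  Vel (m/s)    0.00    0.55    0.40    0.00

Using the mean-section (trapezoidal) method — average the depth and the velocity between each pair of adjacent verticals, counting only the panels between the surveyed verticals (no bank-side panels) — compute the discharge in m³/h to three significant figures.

13000 m³/h

Panel 1-2: Δb = 12.3 m, d̄ = (0.00+1.24)/2 = 0.62, v̄ = (0.00+0.55)/2 = 0.275 → q = 12.3×0.62×0.275 = 2.097 m³/s
Panel 2-3: Δb = 3.3 m, d̄ = (1.24+0.58)/2 = 0.91, v̄ = (0.55+0.40)/2 = 0.475 → q = 3.3×0.91×0.475 = 1.426 m³/s
Panel 3-4: Δb = 1.4 m, d̄ = (0.58+0.00)/2 = 0.29, v̄ = (0.40+0.00)/2 = 0.2 → q = 1.4×0.29×0.2 = 0.08120 m³/s
Q = Σ q = 3.605 m³/s
= 3.605 × 3600 = 12980 m³/h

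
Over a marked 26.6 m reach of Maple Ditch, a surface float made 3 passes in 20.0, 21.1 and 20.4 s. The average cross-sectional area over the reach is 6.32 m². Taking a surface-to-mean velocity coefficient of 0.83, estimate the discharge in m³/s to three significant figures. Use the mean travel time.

t̄ = (20.0 + 21.1 + 20.4) / 3 = 20.5 s
v_surface = L / t̄ = 26.6 / 20.5 = 1.298 m/s
v_mean = 0.83 × 1.298 = 1.077 m/s
Q = A × v_mean = 6.32 × 1.077 = 6.806 m³/s

6.81 m³/s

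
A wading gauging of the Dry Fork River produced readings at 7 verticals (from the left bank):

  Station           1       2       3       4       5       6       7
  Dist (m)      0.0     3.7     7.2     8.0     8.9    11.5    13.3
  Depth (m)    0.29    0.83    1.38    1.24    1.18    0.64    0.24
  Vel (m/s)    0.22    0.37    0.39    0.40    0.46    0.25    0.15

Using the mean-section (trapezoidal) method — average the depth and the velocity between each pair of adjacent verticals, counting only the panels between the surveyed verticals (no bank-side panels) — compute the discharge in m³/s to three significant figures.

Panel 1-2: Δb = 3.7 m, d̄ = (0.29+0.83)/2 = 0.56, v̄ = (0.22+0.37)/2 = 0.295 → q = 3.7×0.56×0.295 = 0.6112 m³/s
Panel 2-3: Δb = 3.5 m, d̄ = (0.83+1.38)/2 = 1.105, v̄ = (0.37+0.39)/2 = 0.38 → q = 3.5×1.105×0.38 = 1.470 m³/s
Panel 3-4: Δb = 0.8 m, d̄ = (1.38+1.24)/2 = 1.31, v̄ = (0.39+0.40)/2 = 0.395 → q = 0.8×1.31×0.395 = 0.4140 m³/s
Panel 4-5: Δb = 0.9 m, d̄ = (1.24+1.18)/2 = 1.21, v̄ = (0.40+0.46)/2 = 0.43 → q = 0.9×1.21×0.43 = 0.4683 m³/s
Panel 5-6: Δb = 2.6 m, d̄ = (1.18+0.64)/2 = 0.91, v̄ = (0.46+0.25)/2 = 0.355 → q = 2.6×0.91×0.355 = 0.8399 m³/s
Panel 6-7: Δb = 1.8 m, d̄ = (0.64+0.24)/2 = 0.44, v̄ = (0.25+0.15)/2 = 0.2 → q = 1.8×0.44×0.2 = 0.1584 m³/s
Q = Σ q = 3.961 m³/s

3.96 m³/s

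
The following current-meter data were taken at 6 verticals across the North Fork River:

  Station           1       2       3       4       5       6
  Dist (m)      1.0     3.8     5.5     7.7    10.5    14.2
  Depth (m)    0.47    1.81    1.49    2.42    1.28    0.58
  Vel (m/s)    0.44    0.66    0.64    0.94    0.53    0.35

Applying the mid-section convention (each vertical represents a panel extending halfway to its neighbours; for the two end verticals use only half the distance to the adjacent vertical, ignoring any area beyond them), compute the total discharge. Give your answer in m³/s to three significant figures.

w_1 = (3.8 − 1.0)/2 = 1.4 m; q_1 = 0.44 × 0.47 × 1.4 = 0.2895 m³/s
w_2 = (5.5 − 1.0)/2 = 2.25 m; q_2 = 0.66 × 1.81 × 2.25 = 2.688 m³/s
w_3 = (7.7 − 3.8)/2 = 1.95 m; q_3 = 0.64 × 1.49 × 1.95 = 1.860 m³/s
w_4 = (10.5 − 5.5)/2 = 2.5 m; q_4 = 0.94 × 2.42 × 2.5 = 5.687 m³/s
w_5 = (14.2 − 7.7)/2 = 3.25 m; q_5 = 0.53 × 1.28 × 3.25 = 2.205 m³/s
w_6 = (14.2 − 10.5)/2 = 1.85 m; q_6 = 0.35 × 0.58 × 1.85 = 0.3756 m³/s
Q = Σ qᵢ = 13.10 m³/s

13.1 m³/s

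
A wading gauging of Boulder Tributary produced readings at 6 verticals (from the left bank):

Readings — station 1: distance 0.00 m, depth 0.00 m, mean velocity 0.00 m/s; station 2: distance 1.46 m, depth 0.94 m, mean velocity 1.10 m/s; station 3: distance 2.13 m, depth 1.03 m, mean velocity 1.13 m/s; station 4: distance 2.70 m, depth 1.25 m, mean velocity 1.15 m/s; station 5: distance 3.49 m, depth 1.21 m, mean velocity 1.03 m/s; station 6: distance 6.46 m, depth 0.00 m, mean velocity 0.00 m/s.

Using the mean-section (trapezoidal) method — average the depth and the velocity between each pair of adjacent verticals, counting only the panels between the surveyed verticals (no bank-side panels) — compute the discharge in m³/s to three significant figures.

Panel 1-2: Δb = 1.46 m, d̄ = (0.00+0.94)/2 = 0.47, v̄ = (0.00+1.10)/2 = 0.55 → q = 1.46×0.47×0.55 = 0.3774 m³/s
Panel 2-3: Δb = 0.67 m, d̄ = (0.94+1.03)/2 = 0.985, v̄ = (1.10+1.13)/2 = 1.115 → q = 0.67×0.985×1.115 = 0.7358 m³/s
Panel 3-4: Δb = 0.57 m, d̄ = (1.03+1.25)/2 = 1.14, v̄ = (1.13+1.15)/2 = 1.14 → q = 0.57×1.14×1.14 = 0.7408 m³/s
Panel 4-5: Δb = 0.79 m, d̄ = (1.25+1.21)/2 = 1.23, v̄ = (1.15+1.03)/2 = 1.09 → q = 0.79×1.23×1.09 = 1.059 m³/s
Panel 5-6: Δb = 2.97 m, d̄ = (1.21+0.00)/2 = 0.605, v̄ = (1.03+0.00)/2 = 0.515 → q = 2.97×0.605×0.515 = 0.9254 m³/s
Q = Σ q = 3.839 m³/s

3.84 m³/s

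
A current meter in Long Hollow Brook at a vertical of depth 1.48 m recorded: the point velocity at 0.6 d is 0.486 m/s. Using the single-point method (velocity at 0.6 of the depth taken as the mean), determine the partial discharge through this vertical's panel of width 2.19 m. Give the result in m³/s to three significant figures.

1.58 m³/s

v̄ = v₀.₆ = 0.486 m/s
q = v̄ × d × w = 0.4860 × 1.48 × 2.19 = 1.575 m³/s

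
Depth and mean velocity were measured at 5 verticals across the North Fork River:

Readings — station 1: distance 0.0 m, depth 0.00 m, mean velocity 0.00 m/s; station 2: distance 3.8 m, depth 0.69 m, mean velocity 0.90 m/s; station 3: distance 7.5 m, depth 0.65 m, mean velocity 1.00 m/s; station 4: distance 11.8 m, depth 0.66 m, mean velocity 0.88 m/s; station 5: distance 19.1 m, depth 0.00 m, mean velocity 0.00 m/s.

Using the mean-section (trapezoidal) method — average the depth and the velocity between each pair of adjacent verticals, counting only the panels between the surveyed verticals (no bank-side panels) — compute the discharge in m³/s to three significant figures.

Panel 1-2: Δb = 3.8 m, d̄ = (0.00+0.69)/2 = 0.345, v̄ = (0.00+0.90)/2 = 0.45 → q = 3.8×0.345×0.45 = 0.5900 m³/s
Panel 2-3: Δb = 3.7 m, d̄ = (0.69+0.65)/2 = 0.67, v̄ = (0.90+1.00)/2 = 0.95 → q = 3.7×0.67×0.95 = 2.355 m³/s
Panel 3-4: Δb = 4.3 m, d̄ = (0.65+0.66)/2 = 0.655, v̄ = (1.00+0.88)/2 = 0.94 → q = 4.3×0.655×0.94 = 2.648 m³/s
Panel 4-5: Δb = 7.3 m, d̄ = (0.66+0.00)/2 = 0.33, v̄ = (0.88+0.00)/2 = 0.44 → q = 7.3×0.33×0.44 = 1.060 m³/s
Q = Σ q = 6.652 m³/s

6.65 m³/s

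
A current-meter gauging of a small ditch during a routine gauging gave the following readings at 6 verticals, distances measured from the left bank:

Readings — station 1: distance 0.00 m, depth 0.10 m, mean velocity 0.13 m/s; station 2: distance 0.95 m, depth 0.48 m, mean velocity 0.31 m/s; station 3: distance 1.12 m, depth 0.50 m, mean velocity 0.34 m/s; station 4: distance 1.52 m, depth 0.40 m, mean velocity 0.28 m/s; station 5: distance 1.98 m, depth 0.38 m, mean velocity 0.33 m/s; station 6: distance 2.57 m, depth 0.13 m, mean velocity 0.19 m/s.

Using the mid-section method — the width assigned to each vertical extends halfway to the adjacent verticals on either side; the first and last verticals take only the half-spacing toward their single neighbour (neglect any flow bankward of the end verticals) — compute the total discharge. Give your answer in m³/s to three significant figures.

w_1 = (0.95 − 0.00)/2 = 0.475 m; q_1 = 0.13 × 0.10 × 0.475 = 0.006175 m³/s
w_2 = (1.12 − 0.00)/2 = 0.56 m; q_2 = 0.31 × 0.48 × 0.56 = 0.08333 m³/s
w_3 = (1.52 − 0.95)/2 = 0.285 m; q_3 = 0.34 × 0.50 × 0.285 = 0.04845 m³/s
w_4 = (1.98 − 1.12)/2 = 0.43 m; q_4 = 0.28 × 0.40 × 0.43 = 0.04816 m³/s
w_5 = (2.57 − 1.52)/2 = 0.525 m; q_5 = 0.33 × 0.38 × 0.525 = 0.06584 m³/s
w_6 = (2.57 − 1.98)/2 = 0.295 m; q_6 = 0.19 × 0.13 × 0.295 = 0.007287 m³/s
Q = Σ qᵢ = 0.2592 m³/s

0.259 m³/s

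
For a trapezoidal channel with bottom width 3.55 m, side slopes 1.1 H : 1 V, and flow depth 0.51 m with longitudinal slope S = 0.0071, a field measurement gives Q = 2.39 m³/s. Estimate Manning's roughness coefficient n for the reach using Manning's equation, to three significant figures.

0.0410

A = (b + z·y)·y = (3.55 + 1.1×0.51)×0.51 = 2.097 m²
P = b + 2y√(1+z²) = 3.55 + 2×0.51×√(1+1.1²) = 5.066 m
R = A/P = 2.097/5.066 = 0.4138 m
n = (1/Q)·A·R^(2/3)·S^(1/2) = (1/2.39) × 2.097 × 0.5553 × 0.08426 = 0.04105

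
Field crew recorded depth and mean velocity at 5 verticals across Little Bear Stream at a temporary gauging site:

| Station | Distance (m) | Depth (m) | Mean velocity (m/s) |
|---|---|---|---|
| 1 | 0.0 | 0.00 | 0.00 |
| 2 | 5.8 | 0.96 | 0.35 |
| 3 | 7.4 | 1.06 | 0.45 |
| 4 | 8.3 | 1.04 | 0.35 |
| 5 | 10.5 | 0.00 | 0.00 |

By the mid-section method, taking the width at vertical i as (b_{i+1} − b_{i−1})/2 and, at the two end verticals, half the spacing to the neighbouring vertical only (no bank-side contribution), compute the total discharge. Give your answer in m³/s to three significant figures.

2.40 m³/s

w_2 = (7.4 − 0.0)/2 = 3.7 m; q_2 = 0.35 × 0.96 × 3.7 = 1.243 m³/s
w_3 = (8.3 − 5.8)/2 = 1.25 m; q_3 = 0.45 × 1.06 × 1.25 = 0.5963 m³/s
w_4 = (10.5 − 7.4)/2 = 1.55 m; q_4 = 0.35 × 1.04 × 1.55 = 0.5642 m³/s
Stations 1, 5 contribute zero (depth or velocity is 0).
Q = Σ qᵢ = 2.404 m³/s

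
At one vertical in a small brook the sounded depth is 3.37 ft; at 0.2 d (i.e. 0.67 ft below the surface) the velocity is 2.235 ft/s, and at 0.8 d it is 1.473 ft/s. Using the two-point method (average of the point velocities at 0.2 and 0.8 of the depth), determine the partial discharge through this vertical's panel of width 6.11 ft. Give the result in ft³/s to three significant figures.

v̄ = (2.235 + 1.473) / 2 = 1.854 ft/s
q = v̄ × d × w = 1.854 × 3.37 × 6.11 = 38.18 ft³/s

38.2 ft³/s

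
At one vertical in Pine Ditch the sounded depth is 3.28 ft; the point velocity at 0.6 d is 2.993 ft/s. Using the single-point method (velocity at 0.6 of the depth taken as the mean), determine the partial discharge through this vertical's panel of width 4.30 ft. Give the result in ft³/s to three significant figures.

42.2 ft³/s

v̄ = v₀.₆ = 2.993 ft/s
q = v̄ × d × w = 2.993 × 3.28 × 4.30 = 42.21 ft³/s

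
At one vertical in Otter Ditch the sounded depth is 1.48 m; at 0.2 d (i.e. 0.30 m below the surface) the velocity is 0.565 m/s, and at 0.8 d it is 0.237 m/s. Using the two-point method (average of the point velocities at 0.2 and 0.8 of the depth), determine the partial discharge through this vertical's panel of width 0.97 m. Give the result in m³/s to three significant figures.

0.576 m³/s

v̄ = (0.565 + 0.237) / 2 = 0.4010 m/s
q = v̄ × d × w = 0.4010 × 1.48 × 0.97 = 0.5757 m³/s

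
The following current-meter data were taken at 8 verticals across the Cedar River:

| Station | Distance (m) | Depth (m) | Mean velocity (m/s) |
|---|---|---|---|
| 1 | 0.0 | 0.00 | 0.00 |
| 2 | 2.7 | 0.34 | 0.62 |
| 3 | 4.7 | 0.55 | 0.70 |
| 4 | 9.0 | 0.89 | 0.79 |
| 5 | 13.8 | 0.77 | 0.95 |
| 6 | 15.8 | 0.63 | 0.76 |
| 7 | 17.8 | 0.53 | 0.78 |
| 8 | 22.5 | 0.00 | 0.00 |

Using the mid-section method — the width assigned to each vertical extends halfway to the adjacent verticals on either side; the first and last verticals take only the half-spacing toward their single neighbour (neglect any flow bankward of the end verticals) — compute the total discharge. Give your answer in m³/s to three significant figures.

w_2 = (4.7 − 0.0)/2 = 2.35 m; q_2 = 0.62 × 0.34 × 2.35 = 0.4954 m³/s
w_3 = (9.0 − 2.7)/2 = 3.15 m; q_3 = 0.70 × 0.55 × 3.15 = 1.213 m³/s
w_4 = (13.8 − 4.7)/2 = 4.55 m; q_4 = 0.79 × 0.89 × 4.55 = 3.199 m³/s
w_5 = (15.8 − 9.0)/2 = 3.4 m; q_5 = 0.95 × 0.77 × 3.4 = 2.487 m³/s
w_6 = (17.8 − 13.8)/2 = 2 m; q_6 = 0.76 × 0.63 × 2 = 0.9576 m³/s
w_7 = (22.5 − 15.8)/2 = 3.35 m; q_7 = 0.78 × 0.53 × 3.35 = 1.385 m³/s
Stations 1, 8 contribute zero (depth or velocity is 0).
Q = Σ qᵢ = 9.737 m³/s

9.74 m³/s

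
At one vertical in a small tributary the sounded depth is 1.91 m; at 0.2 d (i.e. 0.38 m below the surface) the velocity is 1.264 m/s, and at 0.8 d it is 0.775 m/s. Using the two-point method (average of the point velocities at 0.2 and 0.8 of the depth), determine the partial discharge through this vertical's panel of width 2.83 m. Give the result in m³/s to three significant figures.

v̄ = (1.264 + 0.775) / 2 = 1.020 m/s
q = v̄ × d × w = 1.020 × 1.91 × 2.83 = 5.511 m³/s

5.51 m³/s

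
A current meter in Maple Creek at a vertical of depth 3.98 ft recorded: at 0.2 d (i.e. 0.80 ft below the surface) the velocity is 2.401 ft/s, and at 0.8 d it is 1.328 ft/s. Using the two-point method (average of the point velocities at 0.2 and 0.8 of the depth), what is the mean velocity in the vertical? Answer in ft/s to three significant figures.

1.86 ft/s

v̄ = (2.401 + 1.328) / 2 = 1.865 ft/s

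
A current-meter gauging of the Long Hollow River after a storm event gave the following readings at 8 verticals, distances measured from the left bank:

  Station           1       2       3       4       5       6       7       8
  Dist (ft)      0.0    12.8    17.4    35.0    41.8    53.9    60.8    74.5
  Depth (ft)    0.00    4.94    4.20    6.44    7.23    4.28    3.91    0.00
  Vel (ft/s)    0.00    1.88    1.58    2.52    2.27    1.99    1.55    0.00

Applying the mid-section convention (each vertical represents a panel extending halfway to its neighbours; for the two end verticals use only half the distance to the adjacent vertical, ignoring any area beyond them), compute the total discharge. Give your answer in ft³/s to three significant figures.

651 ft³/s

w_2 = (17.4 − 0.0)/2 = 8.7 ft; q_2 = 1.88 × 4.94 × 8.7 = 80.80 ft³/s
w_3 = (35.0 − 12.8)/2 = 11.1 ft; q_3 = 1.58 × 4.20 × 11.1 = 73.66 ft³/s
w_4 = (41.8 − 17.4)/2 = 12.2 ft; q_4 = 2.52 × 6.44 × 12.2 = 198.0 ft³/s
w_5 = (53.9 − 35.0)/2 = 9.45 ft; q_5 = 2.27 × 7.23 × 9.45 = 155.1 ft³/s
w_6 = (60.8 − 41.8)/2 = 9.5 ft; q_6 = 1.99 × 4.28 × 9.5 = 80.91 ft³/s
w_7 = (74.5 − 53.9)/2 = 10.3 ft; q_7 = 1.55 × 3.91 × 10.3 = 62.42 ft³/s
Stations 1, 8 contribute zero (depth or velocity is 0).
Q = Σ qᵢ = 650.9 ft³/s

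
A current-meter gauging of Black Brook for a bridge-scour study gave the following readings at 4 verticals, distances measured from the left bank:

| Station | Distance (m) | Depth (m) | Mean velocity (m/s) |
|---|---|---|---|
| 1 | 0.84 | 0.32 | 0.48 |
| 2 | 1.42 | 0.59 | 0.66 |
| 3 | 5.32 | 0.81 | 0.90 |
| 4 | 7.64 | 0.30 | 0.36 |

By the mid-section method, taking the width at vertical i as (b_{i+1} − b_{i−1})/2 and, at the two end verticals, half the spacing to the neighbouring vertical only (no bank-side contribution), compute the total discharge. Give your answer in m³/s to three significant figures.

w_1 = (1.42 − 0.84)/2 = 0.29 m; q_1 = 0.48 × 0.32 × 0.29 = 0.04454 m³/s
w_2 = (5.32 − 0.84)/2 = 2.24 m; q_2 = 0.66 × 0.59 × 2.24 = 0.8723 m³/s
w_3 = (7.64 − 1.42)/2 = 3.11 m; q_3 = 0.90 × 0.81 × 3.11 = 2.267 m³/s
w_4 = (7.64 − 5.32)/2 = 1.16 m; q_4 = 0.36 × 0.30 × 1.16 = 0.1253 m³/s
Q = Σ qᵢ = 3.309 m³/s

3.31 m³/s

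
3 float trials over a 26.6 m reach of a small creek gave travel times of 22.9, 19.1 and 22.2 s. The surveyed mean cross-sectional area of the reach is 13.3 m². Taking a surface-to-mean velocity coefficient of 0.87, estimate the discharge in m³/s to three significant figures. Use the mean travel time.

14.4 m³/s

t̄ = (22.9 + 19.1 + 22.2) / 3 = 21.4 s
v_surface = L / t̄ = 26.6 / 21.4 = 1.243 m/s
v_mean = 0.87 × 1.243 = 1.081 m/s
Q = A × v_mean = 13.3 × 1.081 = 14.38 m³/s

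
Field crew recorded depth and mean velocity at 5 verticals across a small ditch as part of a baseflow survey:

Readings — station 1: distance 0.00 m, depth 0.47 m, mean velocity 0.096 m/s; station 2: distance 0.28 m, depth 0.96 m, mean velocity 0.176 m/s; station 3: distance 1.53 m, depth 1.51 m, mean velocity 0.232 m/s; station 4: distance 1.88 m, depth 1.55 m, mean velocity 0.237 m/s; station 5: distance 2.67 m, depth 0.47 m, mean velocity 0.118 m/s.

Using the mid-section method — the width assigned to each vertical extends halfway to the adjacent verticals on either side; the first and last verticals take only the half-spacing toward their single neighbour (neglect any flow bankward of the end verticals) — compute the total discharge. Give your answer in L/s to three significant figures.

w_1 = (0.28 − 0.00)/2 = 0.14 m; q_1 = 0.096 × 0.47 × 0.14 = 0.006317 m³/s
w_2 = (1.53 − 0.00)/2 = 0.765 m; q_2 = 0.176 × 0.96 × 0.765 = 0.1293 m³/s
w_3 = (1.88 − 0.28)/2 = 0.8 m; q_3 = 0.232 × 1.51 × 0.8 = 0.2803 m³/s
w_4 = (2.67 − 1.53)/2 = 0.57 m; q_4 = 0.237 × 1.55 × 0.57 = 0.2094 m³/s
w_5 = (2.67 − 1.88)/2 = 0.395 m; q_5 = 0.118 × 0.47 × 0.395 = 0.02191 m³/s
Q = Σ qᵢ = 0.6471 m³/s
= 0.6471 × 1000 = 647.1 L/s

647 L/s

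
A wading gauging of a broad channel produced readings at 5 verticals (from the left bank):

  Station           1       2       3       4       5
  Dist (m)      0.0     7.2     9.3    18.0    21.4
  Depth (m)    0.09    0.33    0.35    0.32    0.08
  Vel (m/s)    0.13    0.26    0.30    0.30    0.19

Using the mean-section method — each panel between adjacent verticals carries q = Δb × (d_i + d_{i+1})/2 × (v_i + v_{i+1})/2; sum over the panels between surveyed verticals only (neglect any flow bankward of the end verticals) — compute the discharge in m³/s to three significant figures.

1.54 m³/s

Panel 1-2: Δb = 7.2 m, d̄ = (0.09+0.33)/2 = 0.21, v̄ = (0.13+0.26)/2 = 0.195 → q = 7.2×0.21×0.195 = 0.2948 m³/s
Panel 2-3: Δb = 2.1 m, d̄ = (0.33+0.35)/2 = 0.34, v̄ = (0.26+0.30)/2 = 0.28 → q = 2.1×0.34×0.28 = 0.1999 m³/s
Panel 3-4: Δb = 8.7 m, d̄ = (0.35+0.32)/2 = 0.335, v̄ = (0.30+0.30)/2 = 0.3 → q = 8.7×0.335×0.3 = 0.8744 m³/s
Panel 4-5: Δb = 3.4 m, d̄ = (0.32+0.08)/2 = 0.2, v̄ = (0.30+0.19)/2 = 0.245 → q = 3.4×0.2×0.245 = 0.1666 m³/s
Q = Σ q = 1.536 m³/s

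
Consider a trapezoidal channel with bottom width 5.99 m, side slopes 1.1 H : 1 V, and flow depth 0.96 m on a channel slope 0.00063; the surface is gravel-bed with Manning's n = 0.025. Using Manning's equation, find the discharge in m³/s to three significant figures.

A = (b + z·y)·y = (5.99 + 1.1×0.96)×0.96 = 6.764 m²
P = b + 2y√(1+z²) = 5.99 + 2×0.96×√(1+1.1²) = 8.844 m
R = A/P = 6.764/8.844 = 0.7648 m
Q = (1/n)·A·R^(2/3)·S^(1/2) = (1/0.025) × 6.764 × 0.7648^(2/3) × 0.00063^(1/2) = 5.680 m³/s

5.68 m³/s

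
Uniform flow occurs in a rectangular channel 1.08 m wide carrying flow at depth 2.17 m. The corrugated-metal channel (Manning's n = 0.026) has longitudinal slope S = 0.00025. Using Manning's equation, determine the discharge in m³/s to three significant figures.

0.815 m³/s

A = b·y = 1.08 × 2.17 = 2.344 m²
P = b + 2y = 1.08 + 2×2.17 = 5.420 m
R = A/P = 2.344/5.420 = 0.4324 m
Q = (1/n)·A·R^(2/3)·S^(1/2) = (1/0.026) × 2.344 × 0.4324^(2/3) × 0.00025^(1/2) = 0.8150 m³/s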